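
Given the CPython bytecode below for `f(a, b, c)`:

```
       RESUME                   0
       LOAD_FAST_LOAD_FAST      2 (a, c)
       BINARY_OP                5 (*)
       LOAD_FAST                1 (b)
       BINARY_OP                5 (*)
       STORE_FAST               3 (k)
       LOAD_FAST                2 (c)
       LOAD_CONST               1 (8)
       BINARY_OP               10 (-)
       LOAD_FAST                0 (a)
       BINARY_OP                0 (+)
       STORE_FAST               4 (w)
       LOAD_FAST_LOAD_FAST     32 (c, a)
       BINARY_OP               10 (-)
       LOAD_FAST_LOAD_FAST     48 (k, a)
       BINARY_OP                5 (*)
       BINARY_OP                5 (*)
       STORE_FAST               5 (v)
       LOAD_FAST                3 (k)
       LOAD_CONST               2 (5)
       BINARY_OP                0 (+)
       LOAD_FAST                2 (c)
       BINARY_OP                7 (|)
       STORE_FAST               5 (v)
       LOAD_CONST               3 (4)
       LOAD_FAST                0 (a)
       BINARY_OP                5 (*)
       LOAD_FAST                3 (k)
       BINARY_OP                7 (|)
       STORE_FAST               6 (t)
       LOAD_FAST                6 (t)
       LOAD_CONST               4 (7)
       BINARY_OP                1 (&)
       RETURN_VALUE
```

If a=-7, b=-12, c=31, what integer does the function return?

4

LOAD_FAST_LOAD_FAST a,c → push -7,31. Stack: [-7, 31]
BINARY_OP * → -7 * 31 = -217. Stack: [-217]
LOAD_FAST b → push -12. Stack: [-217, -12]
BINARY_OP * → -217 * -12 = 2604. Stack: [2604]
STORE_FAST k → k=2604. Stack: []
LOAD_FAST c → push 31. Stack: [31]
LOAD_CONST → push 8. Stack: [31, 8]
BINARY_OP - → 31 - 8 = 23. Stack: [23]
LOAD_FAST a → push -7. Stack: [23, -7]
BINARY_OP + → 23 + -7 = 16. Stack: [16]
STORE_FAST w → w=16. Stack: []
LOAD_FAST_LOAD_FAST c,a → push 31,-7. Stack: [31, -7]
BINARY_OP - → 31 - -7 = 38. Stack: [38]
LOAD_FAST_LOAD_FAST k,a → push 2604,-7. Stack: [38, 2604, -7]
BINARY_OP * → 2604 * -7 = -18228. Stack: [38, -18228]
BINARY_OP * → 38 * -18228 = -692664. Stack: [-692664]
STORE_FAST v → v=-692664. Stack: []
LOAD_FAST k → push 2604. Stack: [2604]
LOAD_CONST → push 5. Stack: [2604, 5]
BINARY_OP + → 2604 + 5 = 2609. Stack: [2609]
LOAD_FAST c → push 31. Stack: [2609, 31]
BINARY_OP | → 2609 | 31 = 2623. Stack: [2623]
STORE_FAST v → v=2623. Stack: []
LOAD_CONST → push 4. Stack: [4]
LOAD_FAST a → push -7. Stack: [4, -7]
BINARY_OP * → 4 * -7 = -28. Stack: [-28]
LOAD_FAST k → push 2604. Stack: [-28, 2604]
BINARY_OP | → -28 | 2604 = -20. Stack: [-20]
STORE_FAST t → t=-20. Stack: []
LOAD_FAST t → push -20. Stack: [-20]
LOAD_CONST → push 7. Stack: [-20, 7]
BINARY_OP & → -20 & 7 = 4. Stack: [4]
RETURN_VALUE → return 4.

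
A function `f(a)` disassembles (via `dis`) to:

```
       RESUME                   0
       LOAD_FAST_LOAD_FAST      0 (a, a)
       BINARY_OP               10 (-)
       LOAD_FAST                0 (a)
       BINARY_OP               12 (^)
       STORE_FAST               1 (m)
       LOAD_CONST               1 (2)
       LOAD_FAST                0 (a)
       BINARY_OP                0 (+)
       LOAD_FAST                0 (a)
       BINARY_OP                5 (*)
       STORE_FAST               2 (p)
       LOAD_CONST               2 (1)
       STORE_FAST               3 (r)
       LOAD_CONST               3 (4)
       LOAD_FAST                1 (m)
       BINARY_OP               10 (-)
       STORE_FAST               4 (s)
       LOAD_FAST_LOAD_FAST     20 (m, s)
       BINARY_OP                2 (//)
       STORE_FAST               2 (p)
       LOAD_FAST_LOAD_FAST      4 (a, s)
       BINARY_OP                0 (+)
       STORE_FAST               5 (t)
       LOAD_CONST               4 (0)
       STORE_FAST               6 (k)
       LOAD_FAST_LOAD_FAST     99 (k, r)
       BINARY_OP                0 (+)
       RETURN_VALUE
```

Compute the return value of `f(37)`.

1

LOAD_FAST_LOAD_FAST a,a → push 37,37. Stack: [37, 37]
BINARY_OP - → 37 - 37 = 0. Stack: [0]
LOAD_FAST a → push 37. Stack: [0, 37]
BINARY_OP ^ → 0 ^ 37 = 37. Stack: [37]
STORE_FAST m → m=37. Stack: []
LOAD_CONST → push 2. Stack: [2]
LOAD_FAST a → push 37. Stack: [2, 37]
BINARY_OP + → 2 + 37 = 39. Stack: [39]
LOAD_FAST a → push 37. Stack: [39, 37]
BINARY_OP * → 39 * 37 = 1443. Stack: [1443]
STORE_FAST p → p=1443. Stack: []
LOAD_CONST → push 1. Stack: [1]
STORE_FAST r → r=1. Stack: []
LOAD_CONST → push 4. Stack: [4]
LOAD_FAST m → push 37. Stack: [4, 37]
BINARY_OP - → 4 - 37 = -33. Stack: [-33]
STORE_FAST s → s=-33. Stack: []
LOAD_FAST_LOAD_FAST m,s → push 37,-33. Stack: [37, -33]
BINARY_OP // → 37 // -33 = -2. Stack: [-2]
STORE_FAST p → p=-2. Stack: []
LOAD_FAST_LOAD_FAST a,s → push 37,-33. Stack: [37, -33]
BINARY_OP + → 37 + -33 = 4. Stack: [4]
STORE_FAST t → t=4. Stack: []
LOAD_CONST → push 0. Stack: [0]
STORE_FAST k → k=0. Stack: []
LOAD_FAST_LOAD_FAST k,r → push 0,1. Stack: [0, 1]
BINARY_OP + → 0 + 1 = 1. Stack: [1]
RETURN_VALUE → return 1.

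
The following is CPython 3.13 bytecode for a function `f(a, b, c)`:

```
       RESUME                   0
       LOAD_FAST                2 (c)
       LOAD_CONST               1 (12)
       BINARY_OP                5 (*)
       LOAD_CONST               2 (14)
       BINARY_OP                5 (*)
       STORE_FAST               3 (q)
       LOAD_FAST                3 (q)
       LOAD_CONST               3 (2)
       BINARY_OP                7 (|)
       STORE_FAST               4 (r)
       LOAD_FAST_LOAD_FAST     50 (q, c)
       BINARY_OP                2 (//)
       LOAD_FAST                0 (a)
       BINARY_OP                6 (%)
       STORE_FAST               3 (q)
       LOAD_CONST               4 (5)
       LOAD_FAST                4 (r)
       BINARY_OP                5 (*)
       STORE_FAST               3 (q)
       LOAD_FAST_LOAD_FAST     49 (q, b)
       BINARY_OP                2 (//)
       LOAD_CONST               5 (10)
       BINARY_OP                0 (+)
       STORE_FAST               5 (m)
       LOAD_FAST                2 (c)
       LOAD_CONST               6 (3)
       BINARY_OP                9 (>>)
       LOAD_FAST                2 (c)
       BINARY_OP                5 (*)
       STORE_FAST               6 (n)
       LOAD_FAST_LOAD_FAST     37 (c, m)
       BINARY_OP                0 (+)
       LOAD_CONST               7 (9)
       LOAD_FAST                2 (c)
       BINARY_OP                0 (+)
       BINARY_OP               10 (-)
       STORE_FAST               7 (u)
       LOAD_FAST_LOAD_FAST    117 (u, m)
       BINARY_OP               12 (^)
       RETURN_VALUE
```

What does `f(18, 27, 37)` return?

9

LOAD_FAST c → push 37. Stack: [37]
LOAD_CONST → push 12. Stack: [37, 12]
BINARY_OP * → 37 * 12 = 444. Stack: [444]
LOAD_CONST → push 14. Stack: [444, 14]
BINARY_OP * → 444 * 14 = 6216. Stack: [6216]
STORE_FAST q → q=6216. Stack: []
LOAD_FAST q → push 6216. Stack: [6216]
LOAD_CONST → push 2. Stack: [6216, 2]
BINARY_OP | → 6216 | 2 = 6218. Stack: [6218]
STORE_FAST r → r=6218. Stack: []
LOAD_FAST_LOAD_FAST q,c → push 6216,37. Stack: [6216, 37]
BINARY_OP // → 6216 // 37 = 168. Stack: [168]
LOAD_FAST a → push 18. Stack: [168, 18]
BINARY_OP % → 168 % 18 = 6. Stack: [6]
STORE_FAST q → q=6. Stack: []
LOAD_CONST → push 5. Stack: [5]
LOAD_FAST r → push 6218. Stack: [5, 6218]
BINARY_OP * → 5 * 6218 = 31090. Stack: [31090]
STORE_FAST q → q=31090. Stack: []
LOAD_FAST_LOAD_FAST q,b → push 31090,27. Stack: [31090, 27]
BINARY_OP // → 31090 // 27 = 1151. Stack: [1151]
LOAD_CONST → push 10. Stack: [1151, 10]
BINARY_OP + → 1151 + 10 = 1161. Stack: [1161]
STORE_FAST m → m=1161. Stack: []
LOAD_FAST c → push 37. Stack: [37]
LOAD_CONST → push 3. Stack: [37, 3]
BINARY_OP >> → 37 >> 3 = 4. Stack: [4]
LOAD_FAST c → push 37. Stack: [4, 37]
BINARY_OP * → 4 * 37 = 148. Stack: [148]
STORE_FAST n → n=148. Stack: []
LOAD_FAST_LOAD_FAST c,m → push 37,1161. Stack: [37, 1161]
BINARY_OP + → 37 + 1161 = 1198. Stack: [1198]
LOAD_CONST → push 9. Stack: [1198, 9]
LOAD_FAST c → push 37. Stack: [1198, 9, 37]
BINARY_OP + → 9 + 37 = 46. Stack: [1198, 46]
BINARY_OP - → 1198 - 46 = 1152. Stack: [1152]
STORE_FAST u → u=1152. Stack: []
LOAD_FAST_LOAD_FAST u,m → push 1152,1161. Stack: [1152, 1161]
BINARY_OP ^ → 1152 ^ 1161 = 9. Stack: [9]
RETURN_VALUE → return 9.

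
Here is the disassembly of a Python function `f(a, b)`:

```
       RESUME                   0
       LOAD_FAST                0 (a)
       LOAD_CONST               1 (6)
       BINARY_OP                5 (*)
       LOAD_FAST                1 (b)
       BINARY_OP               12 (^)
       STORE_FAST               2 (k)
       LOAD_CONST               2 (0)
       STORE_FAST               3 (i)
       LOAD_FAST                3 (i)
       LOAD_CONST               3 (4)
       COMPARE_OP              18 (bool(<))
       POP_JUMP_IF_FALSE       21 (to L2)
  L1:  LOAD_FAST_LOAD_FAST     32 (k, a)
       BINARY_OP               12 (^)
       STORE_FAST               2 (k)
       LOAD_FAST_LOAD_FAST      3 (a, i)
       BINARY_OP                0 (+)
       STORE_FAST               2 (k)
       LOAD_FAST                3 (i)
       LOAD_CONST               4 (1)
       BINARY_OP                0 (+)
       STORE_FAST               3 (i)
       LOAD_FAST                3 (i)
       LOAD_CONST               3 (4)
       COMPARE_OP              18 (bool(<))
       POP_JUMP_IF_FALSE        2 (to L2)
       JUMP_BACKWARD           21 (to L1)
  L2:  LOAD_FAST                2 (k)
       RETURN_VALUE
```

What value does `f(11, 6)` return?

14

LOAD_FAST a → push 11
LOAD_CONST → push 6
BINARY_OP * → 11 * 6 = 66
LOAD_FAST b → push 6
BINARY_OP ^ → 66 ^ 6 = 68
STORE_FAST k → k=68
LOAD_CONST → push 0
STORE_FAST i → i=0
LOAD_FAST i → push 0
LOAD_CONST → push 4
COMPARE_OP bool(<) → 0 vs 4 = True
POP_JUMP_IF_FALSE → pop True; no jump
LOAD_FAST_LOAD_FAST k,a → push 68,11
BINARY_OP ^ → 68 ^ 11 = 79
STORE_FAST k → k=79
LOAD_FAST_LOAD_FAST a,i → push 11,0
BINARY_OP + → 11 + 0 = 11
STORE_FAST k → k=11
LOAD_FAST i → push 0
LOAD_CONST → push 1
BINARY_OP + → 0 + 1 = 1
STORE_FAST i → i=1
LOAD_FAST i → push 1
LOAD_CONST → push 4
COMPARE_OP bool(<) → 1 vs 4 = True
POP_JUMP_IF_FALSE → pop True; no jump
LOAD_FAST_LOAD_FAST k,a → push 11,11
BINARY_OP ^ → 11 ^ 11 = 0
STORE_FAST k → k=0
LOAD_FAST_LOAD_FAST a,i → push 11,1
BINARY_OP + → 11 + 1 = 12
STORE_FAST k → k=12
LOAD_FAST i → push 1
LOAD_CONST → push 1
BINARY_OP + → 1 + 1 = 2
STORE_FAST i → i=2
LOAD_FAST i → push 2
LOAD_CONST → push 4
COMPARE_OP bool(<) → 2 vs 4 = True
POP_JUMP_IF_FALSE → pop True; no jump
LOAD_FAST_LOAD_FAST k,a → push 12,11
BINARY_OP ^ → 12 ^ 11 = 7
STORE_FAST k → k=7
LOAD_FAST_LOAD_FAST a,i → push 11,2
BINARY_OP + → 11 + 2 = 13
STORE_FAST k → k=13
LOAD_FAST i → push 2
LOAD_CONST → push 1
BINARY_OP + → 2 + 1 = 3
STORE_FAST i → i=3
LOAD_FAST i → push 3
LOAD_CONST → push 4
COMPARE_OP bool(<) → 3 vs 4 = True
POP_JUMP_IF_FALSE → pop True; no jump
LOAD_FAST_LOAD_FAST k,a → push 13,11
BINARY_OP ^ → 13 ^ 11 = 6
STORE_FAST k → k=6
LOAD_FAST_LOAD_FAST a,i → push 11,3
BINARY_OP + → 11 + 3 = 14
STORE_FAST k → k=14
LOAD_FAST i → push 3
LOAD_CONST → push 1
BINARY_OP + → 3 + 1 = 4
STORE_FAST i → i=4
LOAD_FAST i → push 4
LOAD_CONST → push 4
COMPARE_OP bool(<) → 4 vs 4 = False
POP_JUMP_IF_FALSE → pop False; jump
LOAD_FAST k → push 14
RETURN_VALUE → return 14.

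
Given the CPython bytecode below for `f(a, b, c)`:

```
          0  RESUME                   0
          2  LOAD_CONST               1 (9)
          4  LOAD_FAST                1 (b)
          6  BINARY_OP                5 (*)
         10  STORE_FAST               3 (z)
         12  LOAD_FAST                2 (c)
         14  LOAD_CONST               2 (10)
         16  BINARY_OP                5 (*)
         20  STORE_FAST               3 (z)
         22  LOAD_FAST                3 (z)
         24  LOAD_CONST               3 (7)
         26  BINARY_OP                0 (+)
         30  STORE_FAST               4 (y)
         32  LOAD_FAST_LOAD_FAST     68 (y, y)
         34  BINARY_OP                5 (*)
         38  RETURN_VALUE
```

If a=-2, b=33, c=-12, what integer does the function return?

12769

LOAD_CONST → push 9. Stack: [9]
LOAD_FAST b → push 33. Stack: [9, 33]
BINARY_OP * → 9 * 33 = 297. Stack: [297]
STORE_FAST z → z=297. Stack: []
LOAD_FAST c → push -12. Stack: [-12]
LOAD_CONST → push 10. Stack: [-12, 10]
BINARY_OP * → -12 * 10 = -120. Stack: [-120]
STORE_FAST z → z=-120. Stack: []
LOAD_FAST z → push -120. Stack: [-120]
LOAD_CONST → push 7. Stack: [-120, 7]
BINARY_OP + → -120 + 7 = -113. Stack: [-113]
STORE_FAST y → y=-113. Stack: []
LOAD_FAST_LOAD_FAST y,y → push -113,-113. Stack: [-113, -113]
BINARY_OP * → -113 * -113 = 12769. Stack: [12769]
RETURN_VALUE → return 12769.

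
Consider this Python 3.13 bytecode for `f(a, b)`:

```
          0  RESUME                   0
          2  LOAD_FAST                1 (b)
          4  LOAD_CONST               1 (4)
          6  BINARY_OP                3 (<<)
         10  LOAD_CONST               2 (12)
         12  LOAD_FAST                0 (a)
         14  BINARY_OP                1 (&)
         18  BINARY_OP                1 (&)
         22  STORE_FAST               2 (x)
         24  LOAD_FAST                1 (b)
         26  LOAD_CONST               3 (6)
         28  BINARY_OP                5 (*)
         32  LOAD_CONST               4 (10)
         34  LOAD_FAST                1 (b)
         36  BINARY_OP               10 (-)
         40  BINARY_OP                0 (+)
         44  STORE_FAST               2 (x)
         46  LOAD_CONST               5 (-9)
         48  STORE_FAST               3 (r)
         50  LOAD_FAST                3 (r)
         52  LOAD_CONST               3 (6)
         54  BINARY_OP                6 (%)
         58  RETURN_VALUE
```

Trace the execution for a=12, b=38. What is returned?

LOAD_FAST b → push 38. Stack: [38]
LOAD_CONST → push 4. Stack: [38, 4]
BINARY_OP << → 38 << 4 = 608. Stack: [608]
LOAD_CONST → push 12. Stack: [608, 12]
LOAD_FAST a → push 12. Stack: [608, 12, 12]
BINARY_OP & → 12 & 12 = 12. Stack: [608, 12]
BINARY_OP & → 608 & 12 = 0. Stack: [0]
STORE_FAST x → x=0. Stack: []
LOAD_FAST b → push 38. Stack: [38]
LOAD_CONST → push 6. Stack: [38, 6]
BINARY_OP * → 38 * 6 = 228. Stack: [228]
LOAD_CONST → push 10. Stack: [228, 10]
LOAD_FAST b → push 38. Stack: [228, 10, 38]
BINARY_OP - → 10 - 38 = -28. Stack: [228, -28]
BINARY_OP + → 228 + -28 = 200. Stack: [200]
STORE_FAST x → x=200. Stack: []
LOAD_CONST → push -9. Stack: [-9]
STORE_FAST r → r=-9. Stack: []
LOAD_FAST r → push -9. Stack: [-9]
LOAD_CONST → push 6. Stack: [-9, 6]
BINARY_OP % → -9 % 6 = 3. Stack: [3]
RETURN_VALUE → return 3.

3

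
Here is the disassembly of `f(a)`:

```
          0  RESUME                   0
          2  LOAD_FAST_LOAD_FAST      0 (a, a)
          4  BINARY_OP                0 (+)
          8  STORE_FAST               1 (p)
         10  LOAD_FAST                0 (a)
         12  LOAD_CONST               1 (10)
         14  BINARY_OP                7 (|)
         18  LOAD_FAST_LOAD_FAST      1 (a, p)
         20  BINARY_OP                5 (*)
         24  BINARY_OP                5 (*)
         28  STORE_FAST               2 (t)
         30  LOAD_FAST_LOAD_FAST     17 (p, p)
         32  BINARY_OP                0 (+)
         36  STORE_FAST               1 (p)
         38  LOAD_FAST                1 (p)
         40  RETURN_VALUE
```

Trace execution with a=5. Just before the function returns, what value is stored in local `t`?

LOAD_FAST_LOAD_FAST a,a → push 5,5. Stack: [5, 5]
BINARY_OP + → 5 + 5 = 10. Stack: [10]
STORE_FAST p → p=10. Stack: []
LOAD_FAST a → push 5. Stack: [5]
LOAD_CONST → push 10. Stack: [5, 10]
BINARY_OP | → 5 | 10 = 15. Stack: [15]
LOAD_FAST_LOAD_FAST a,p → push 5,10. Stack: [15, 5, 10]
BINARY_OP * → 5 * 10 = 50. Stack: [15, 50]
BINARY_OP * → 15 * 50 = 750. Stack: [750]
STORE_FAST t → t=750. Stack: []
LOAD_FAST_LOAD_FAST p,p → push 10,10. Stack: [10, 10]
BINARY_OP + → 10 + 10 = 20. Stack: [20]
STORE_FAST p → p=20. Stack: []
LOAD_FAST p → push 20. Stack: [20]
RETURN_VALUE → return 20.

750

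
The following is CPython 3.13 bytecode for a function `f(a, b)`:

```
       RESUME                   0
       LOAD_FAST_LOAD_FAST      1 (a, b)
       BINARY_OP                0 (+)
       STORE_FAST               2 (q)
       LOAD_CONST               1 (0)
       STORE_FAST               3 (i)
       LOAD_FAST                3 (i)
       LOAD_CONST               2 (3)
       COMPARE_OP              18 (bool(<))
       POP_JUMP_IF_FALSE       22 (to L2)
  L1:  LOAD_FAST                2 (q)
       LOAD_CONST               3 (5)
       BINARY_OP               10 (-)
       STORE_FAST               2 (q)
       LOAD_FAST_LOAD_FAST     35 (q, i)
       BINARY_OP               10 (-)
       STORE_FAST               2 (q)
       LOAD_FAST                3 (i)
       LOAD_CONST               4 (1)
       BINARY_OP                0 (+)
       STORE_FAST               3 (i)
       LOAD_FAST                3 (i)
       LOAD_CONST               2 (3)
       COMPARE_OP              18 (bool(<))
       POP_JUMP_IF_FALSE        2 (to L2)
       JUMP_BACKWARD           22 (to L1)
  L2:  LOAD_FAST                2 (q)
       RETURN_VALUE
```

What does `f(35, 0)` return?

LOAD_FAST_LOAD_FAST a,b → push 35,0. Stack: [35, 0]
BINARY_OP + → 35 + 0 = 35. Stack: [35]
STORE_FAST q → q=35. Stack: []
LOAD_CONST → push 0. Stack: [0]
STORE_FAST i → i=0. Stack: []
LOAD_FAST i → push 0. Stack: [0]
LOAD_CONST → push 3. Stack: [0, 3]
COMPARE_OP bool(<) → 0 vs 3 = True. Stack: [True]
POP_JUMP_IF_FALSE → pop True; no jump. Stack: []
LOAD_FAST q → push 35. Stack: [35]
LOAD_CONST → push 5. Stack: [35, 5]
BINARY_OP - → 35 - 5 = 30. Stack: [30]
STORE_FAST q → q=30. Stack: []
LOAD_FAST_LOAD_FAST q,i → push 30,0. Stack: [30, 0]
BINARY_OP - → 30 - 0 = 30. Stack: [30]
STORE_FAST q → q=30. Stack: []
LOAD_FAST i → push 0. Stack: [0]
LOAD_CONST → push 1. Stack: [0, 1]
BINARY_OP + → 0 + 1 = 1. Stack: [1]
STORE_FAST i → i=1. Stack: []
LOAD_FAST i → push 1. Stack: [1]
LOAD_CONST → push 3. Stack: [1, 3]
COMPARE_OP bool(<) → 1 vs 3 = True. Stack: [True]
POP_JUMP_IF_FALSE → pop True; no jump. Stack: []
LOAD_FAST q → push 30. Stack: [30]
LOAD_CONST → push 5. Stack: [30, 5]
BINARY_OP - → 30 - 5 = 25. Stack: [25]
STORE_FAST q → q=25. Stack: []
LOAD_FAST_LOAD_FAST q,i → push 25,1. Stack: [25, 1]
BINARY_OP - → 25 - 1 = 24. Stack: [24]
STORE_FAST q → q=24. Stack: []
LOAD_FAST i → push 1. Stack: [1]
LOAD_CONST → push 1. Stack: [1, 1]
BINARY_OP + → 1 + 1 = 2. Stack: [2]
STORE_FAST i → i=2. Stack: []
LOAD_FAST i → push 2. Stack: [2]
LOAD_CONST → push 3. Stack: [2, 3]
COMPARE_OP bool(<) → 2 vs 3 = True. Stack: [True]
POP_JUMP_IF_FALSE → pop True; no jump. Stack: []
LOAD_FAST q → push 24. Stack: [24]
LOAD_CONST → push 5. Stack: [24, 5]
BINARY_OP - → 24 - 5 = 19. Stack: [19]
STORE_FAST q → q=19. Stack: []
LOAD_FAST_LOAD_FAST q,i → push 19,2. Stack: [19, 2]
BINARY_OP - → 19 - 2 = 17. Stack: [17]
STORE_FAST q → q=17. Stack: []
LOAD_FAST i → push 2. Stack: [2]
LOAD_CONST → push 1. Stack: [2, 1]
BINARY_OP + → 2 + 1 = 3. Stack: [3]
STORE_FAST i → i=3. Stack: []
LOAD_FAST i → push 3. Stack: [3]
LOAD_CONST → push 3. Stack: [3, 3]
COMPARE_OP bool(<) → 3 vs 3 = False. Stack: [False]
POP_JUMP_IF_FALSE → pop False; jump. Stack: []
LOAD_FAST q → push 17. Stack: [17]
RETURN_VALUE → return 17.

17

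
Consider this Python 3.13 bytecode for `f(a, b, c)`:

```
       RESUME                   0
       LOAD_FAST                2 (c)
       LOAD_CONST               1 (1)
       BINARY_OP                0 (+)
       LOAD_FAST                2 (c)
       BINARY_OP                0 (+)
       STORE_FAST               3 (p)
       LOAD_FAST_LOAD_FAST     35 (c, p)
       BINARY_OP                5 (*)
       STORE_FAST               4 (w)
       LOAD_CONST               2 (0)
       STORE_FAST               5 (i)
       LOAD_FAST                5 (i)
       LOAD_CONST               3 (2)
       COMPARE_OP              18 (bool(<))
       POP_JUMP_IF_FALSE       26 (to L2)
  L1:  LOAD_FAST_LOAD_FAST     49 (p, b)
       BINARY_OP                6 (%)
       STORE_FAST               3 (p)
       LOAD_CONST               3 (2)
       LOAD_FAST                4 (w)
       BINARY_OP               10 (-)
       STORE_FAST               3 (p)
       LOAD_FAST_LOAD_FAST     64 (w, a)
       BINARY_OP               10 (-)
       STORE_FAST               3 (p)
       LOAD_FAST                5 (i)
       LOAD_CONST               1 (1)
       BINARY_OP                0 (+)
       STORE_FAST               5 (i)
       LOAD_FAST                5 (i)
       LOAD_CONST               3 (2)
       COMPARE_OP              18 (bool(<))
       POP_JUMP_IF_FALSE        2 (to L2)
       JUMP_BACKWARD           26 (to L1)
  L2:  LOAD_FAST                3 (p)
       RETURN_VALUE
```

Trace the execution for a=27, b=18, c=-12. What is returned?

LOAD_FAST c → push -12. Stack: [-12]
LOAD_CONST → push 1. Stack: [-12, 1]
BINARY_OP + → -12 + 1 = -11. Stack: [-11]
LOAD_FAST c → push -12. Stack: [-11, -12]
BINARY_OP + → -11 + -12 = -23. Stack: [-23]
STORE_FAST p → p=-23. Stack: []
LOAD_FAST_LOAD_FAST c,p → push -12,-23. Stack: [-12, -23]
BINARY_OP * → -12 * -23 = 276. Stack: [276]
STORE_FAST w → w=276. Stack: []
LOAD_CONST → push 0. Stack: [0]
STORE_FAST i → i=0. Stack: []
LOAD_FAST i → push 0. Stack: [0]
LOAD_CONST → push 2. Stack: [0, 2]
COMPARE_OP bool(<) → 0 vs 2 = True. Stack: [True]
POP_JUMP_IF_FALSE → pop True; no jump. Stack: []
LOAD_FAST_LOAD_FAST p,b → push -23,18. Stack: [-23, 18]
BINARY_OP % → -23 % 18 = 13. Stack: [13]
STORE_FAST p → p=13. Stack: []
LOAD_CONST → push 2. Stack: [2]
LOAD_FAST w → push 276. Stack: [2, 276]
BINARY_OP - → 2 - 276 = -274. Stack: [-274]
STORE_FAST p → p=-274. Stack: []
LOAD_FAST_LOAD_FAST w,a → push 276,27. Stack: [276, 27]
BINARY_OP - → 276 - 27 = 249. Stack: [249]
STORE_FAST p → p=249. Stack: []
LOAD_FAST i → push 0. Stack: [0]
LOAD_CONST → push 1. Stack: [0, 1]
BINARY_OP + → 0 + 1 = 1. Stack: [1]
STORE_FAST i → i=1. Stack: []
LOAD_FAST i → push 1. Stack: [1]
LOAD_CONST → push 2. Stack: [1, 2]
COMPARE_OP bool(<) → 1 vs 2 = True. Stack: [True]
POP_JUMP_IF_FALSE → pop True; no jump. Stack: []
LOAD_FAST_LOAD_FAST p,b → push 249,18. Stack: [249, 18]
BINARY_OP % → 249 % 18 = 15. Stack: [15]
STORE_FAST p → p=15. Stack: []
LOAD_CONST → push 2. Stack: [2]
LOAD_FAST w → push 276. Stack: [2, 276]
BINARY_OP - → 2 - 276 = -274. Stack: [-274]
STORE_FAST p → p=-274. Stack: []
LOAD_FAST_LOAD_FAST w,a → push 276,27. Stack: [276, 27]
BINARY_OP - → 276 - 27 = 249. Stack: [249]
STORE_FAST p → p=249. Stack: []
LOAD_FAST i → push 1. Stack: [1]
LOAD_CONST → push 1. Stack: [1, 1]
BINARY_OP + → 1 + 1 = 2. Stack: [2]
STORE_FAST i → i=2. Stack: []
LOAD_FAST i → push 2. Stack: [2]
LOAD_CONST → push 2. Stack: [2, 2]
COMPARE_OP bool(<) → 2 vs 2 = False. Stack: [False]
POP_JUMP_IF_FALSE → pop False; jump. Stack: []
LOAD_FAST p → push 249. Stack: [249]
RETURN_VALUE → return 249.

249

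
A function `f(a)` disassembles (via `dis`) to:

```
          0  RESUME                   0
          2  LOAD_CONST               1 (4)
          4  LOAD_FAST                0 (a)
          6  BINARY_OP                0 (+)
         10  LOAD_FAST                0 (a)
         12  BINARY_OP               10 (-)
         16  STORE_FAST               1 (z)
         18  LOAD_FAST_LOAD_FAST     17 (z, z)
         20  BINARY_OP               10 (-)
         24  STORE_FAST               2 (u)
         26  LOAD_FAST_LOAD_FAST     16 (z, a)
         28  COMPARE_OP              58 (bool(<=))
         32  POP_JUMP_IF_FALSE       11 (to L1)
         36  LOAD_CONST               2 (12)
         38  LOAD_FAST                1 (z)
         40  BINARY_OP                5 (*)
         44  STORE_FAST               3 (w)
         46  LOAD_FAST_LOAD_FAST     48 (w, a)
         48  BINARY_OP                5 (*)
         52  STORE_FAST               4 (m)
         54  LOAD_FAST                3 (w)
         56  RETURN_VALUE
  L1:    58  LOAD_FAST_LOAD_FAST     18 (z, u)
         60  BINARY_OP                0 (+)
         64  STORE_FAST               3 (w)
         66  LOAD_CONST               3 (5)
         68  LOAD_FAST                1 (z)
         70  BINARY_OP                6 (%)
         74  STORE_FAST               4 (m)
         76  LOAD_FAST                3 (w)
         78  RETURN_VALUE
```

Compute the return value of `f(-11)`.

LOAD_CONST → push 4. Stack: [4]
LOAD_FAST a → push -11. Stack: [4, -11]
BINARY_OP + → 4 + -11 = -7. Stack: [-7]
LOAD_FAST a → push -11. Stack: [-7, -11]
BINARY_OP - → -7 - -11 = 4. Stack: [4]
STORE_FAST z → z=4. Stack: []
LOAD_FAST_LOAD_FAST z,z → push 4,4. Stack: [4, 4]
BINARY_OP - → 4 - 4 = 0. Stack: [0]
STORE_FAST u → u=0. Stack: []
LOAD_FAST_LOAD_FAST z,a → push 4,-11. Stack: [4, -11]
COMPARE_OP bool(<=) → 4 vs -11 = False. Stack: [False]
POP_JUMP_IF_FALSE → pop False; jump. Stack: []
LOAD_FAST_LOAD_FAST z,u → push 4,0. Stack: [4, 0]
BINARY_OP + → 4 + 0 = 4. Stack: [4]
STORE_FAST w → w=4. Stack: []
LOAD_CONST → push 5. Stack: [5]
LOAD_FAST z → push 4. Stack: [5, 4]
BINARY_OP % → 5 % 4 = 1. Stack: [1]
STORE_FAST m → m=1. Stack: []
LOAD_FAST w → push 4. Stack: [4]
RETURN_VALUE → return 4.

4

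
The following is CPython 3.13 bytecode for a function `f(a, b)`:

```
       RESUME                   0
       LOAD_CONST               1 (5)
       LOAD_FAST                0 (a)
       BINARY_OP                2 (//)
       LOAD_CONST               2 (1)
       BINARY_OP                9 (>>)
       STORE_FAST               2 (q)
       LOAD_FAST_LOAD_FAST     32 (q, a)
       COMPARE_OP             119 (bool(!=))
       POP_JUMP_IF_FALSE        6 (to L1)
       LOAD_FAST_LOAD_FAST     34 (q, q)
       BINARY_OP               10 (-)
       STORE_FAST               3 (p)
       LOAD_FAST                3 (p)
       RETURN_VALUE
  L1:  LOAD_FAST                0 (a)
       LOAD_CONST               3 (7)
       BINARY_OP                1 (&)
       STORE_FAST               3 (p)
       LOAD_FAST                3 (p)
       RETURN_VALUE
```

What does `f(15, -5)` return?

0

LOAD_CONST → push 5. Stack: [5]
LOAD_FAST a → push 15. Stack: [5, 15]
BINARY_OP // → 5 // 15 = 0. Stack: [0]
LOAD_CONST → push 1. Stack: [0, 1]
BINARY_OP >> → 0 >> 1 = 0. Stack: [0]
STORE_FAST q → q=0. Stack: []
LOAD_FAST_LOAD_FAST q,a → push 0,15. Stack: [0, 15]
COMPARE_OP bool(!=) → 0 vs 15 = True. Stack: [True]
POP_JUMP_IF_FALSE → pop True; no jump. Stack: []
LOAD_FAST_LOAD_FAST q,q → push 0,0. Stack: [0, 0]
BINARY_OP - → 0 - 0 = 0. Stack: [0]
STORE_FAST p → p=0. Stack: []
LOAD_FAST p → push 0. Stack: [0]
RETURN_VALUE → return 0.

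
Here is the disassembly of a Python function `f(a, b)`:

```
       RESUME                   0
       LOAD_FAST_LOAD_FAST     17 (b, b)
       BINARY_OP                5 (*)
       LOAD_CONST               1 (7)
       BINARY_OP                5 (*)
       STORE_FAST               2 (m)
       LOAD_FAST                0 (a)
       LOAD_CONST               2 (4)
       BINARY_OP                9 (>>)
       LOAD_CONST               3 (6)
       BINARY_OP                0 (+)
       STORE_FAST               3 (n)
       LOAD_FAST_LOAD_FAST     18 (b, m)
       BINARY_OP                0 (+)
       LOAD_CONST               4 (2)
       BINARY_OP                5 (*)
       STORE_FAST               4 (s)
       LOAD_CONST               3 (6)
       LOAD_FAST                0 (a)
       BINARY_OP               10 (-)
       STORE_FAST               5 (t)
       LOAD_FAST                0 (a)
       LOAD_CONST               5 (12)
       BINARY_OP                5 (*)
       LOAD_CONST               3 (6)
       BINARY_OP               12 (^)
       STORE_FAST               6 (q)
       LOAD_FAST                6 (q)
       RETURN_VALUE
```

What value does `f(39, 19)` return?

466

LOAD_FAST_LOAD_FAST b,b → push 19,19. Stack: [19, 19]
BINARY_OP * → 19 * 19 = 361. Stack: [361]
LOAD_CONST → push 7. Stack: [361, 7]
BINARY_OP * → 361 * 7 = 2527. Stack: [2527]
STORE_FAST m → m=2527. Stack: []
LOAD_FAST a → push 39. Stack: [39]
LOAD_CONST → push 4. Stack: [39, 4]
BINARY_OP >> → 39 >> 4 = 2. Stack: [2]
LOAD_CONST → push 6. Stack: [2, 6]
BINARY_OP + → 2 + 6 = 8. Stack: [8]
STORE_FAST n → n=8. Stack: []
LOAD_FAST_LOAD_FAST b,m → push 19,2527. Stack: [19, 2527]
BINARY_OP + → 19 + 2527 = 2546. Stack: [2546]
LOAD_CONST → push 2. Stack: [2546, 2]
BINARY_OP * → 2546 * 2 = 5092. Stack: [5092]
STORE_FAST s → s=5092. Stack: []
LOAD_CONST → push 6. Stack: [6]
LOAD_FAST a → push 39. Stack: [6, 39]
BINARY_OP - → 6 - 39 = -33. Stack: [-33]
STORE_FAST t → t=-33. Stack: []
LOAD_FAST a → push 39. Stack: [39]
LOAD_CONST → push 12. Stack: [39, 12]
BINARY_OP * → 39 * 12 = 468. Stack: [468]
LOAD_CONST → push 6. Stack: [468, 6]
BINARY_OP ^ → 468 ^ 6 = 466. Stack: [466]
STORE_FAST q → q=466. Stack: []
LOAD_FAST q → push 466. Stack: [466]
RETURN_VALUE → return 466.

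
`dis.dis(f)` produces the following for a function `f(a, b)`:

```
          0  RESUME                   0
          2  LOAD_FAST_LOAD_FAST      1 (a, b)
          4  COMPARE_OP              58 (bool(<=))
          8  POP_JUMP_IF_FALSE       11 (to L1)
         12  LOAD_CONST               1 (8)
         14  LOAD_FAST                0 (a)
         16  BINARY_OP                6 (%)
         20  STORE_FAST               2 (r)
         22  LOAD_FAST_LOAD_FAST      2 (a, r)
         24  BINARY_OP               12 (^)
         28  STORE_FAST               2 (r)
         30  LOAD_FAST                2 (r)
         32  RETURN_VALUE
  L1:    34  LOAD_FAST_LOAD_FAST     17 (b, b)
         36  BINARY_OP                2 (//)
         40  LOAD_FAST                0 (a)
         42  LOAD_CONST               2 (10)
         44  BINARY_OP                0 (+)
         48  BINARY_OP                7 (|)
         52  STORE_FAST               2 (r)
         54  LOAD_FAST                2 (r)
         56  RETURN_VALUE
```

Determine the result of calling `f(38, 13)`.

49

LOAD_FAST_LOAD_FAST a,b → push 38,13. Stack: [38, 13]
COMPARE_OP bool(<=) → 38 vs 13 = False. Stack: [False]
POP_JUMP_IF_FALSE → pop False; jump. Stack: []
LOAD_FAST_LOAD_FAST b,b → push 13,13. Stack: [13, 13]
BINARY_OP // → 13 // 13 = 1. Stack: [1]
LOAD_FAST a → push 38. Stack: [1, 38]
LOAD_CONST → push 10. Stack: [1, 38, 10]
BINARY_OP + → 38 + 10 = 48. Stack: [1, 48]
BINARY_OP | → 1 | 48 = 49. Stack: [49]
STORE_FAST r → r=49. Stack: []
LOAD_FAST r → push 49. Stack: [49]
RETURN_VALUE → return 49.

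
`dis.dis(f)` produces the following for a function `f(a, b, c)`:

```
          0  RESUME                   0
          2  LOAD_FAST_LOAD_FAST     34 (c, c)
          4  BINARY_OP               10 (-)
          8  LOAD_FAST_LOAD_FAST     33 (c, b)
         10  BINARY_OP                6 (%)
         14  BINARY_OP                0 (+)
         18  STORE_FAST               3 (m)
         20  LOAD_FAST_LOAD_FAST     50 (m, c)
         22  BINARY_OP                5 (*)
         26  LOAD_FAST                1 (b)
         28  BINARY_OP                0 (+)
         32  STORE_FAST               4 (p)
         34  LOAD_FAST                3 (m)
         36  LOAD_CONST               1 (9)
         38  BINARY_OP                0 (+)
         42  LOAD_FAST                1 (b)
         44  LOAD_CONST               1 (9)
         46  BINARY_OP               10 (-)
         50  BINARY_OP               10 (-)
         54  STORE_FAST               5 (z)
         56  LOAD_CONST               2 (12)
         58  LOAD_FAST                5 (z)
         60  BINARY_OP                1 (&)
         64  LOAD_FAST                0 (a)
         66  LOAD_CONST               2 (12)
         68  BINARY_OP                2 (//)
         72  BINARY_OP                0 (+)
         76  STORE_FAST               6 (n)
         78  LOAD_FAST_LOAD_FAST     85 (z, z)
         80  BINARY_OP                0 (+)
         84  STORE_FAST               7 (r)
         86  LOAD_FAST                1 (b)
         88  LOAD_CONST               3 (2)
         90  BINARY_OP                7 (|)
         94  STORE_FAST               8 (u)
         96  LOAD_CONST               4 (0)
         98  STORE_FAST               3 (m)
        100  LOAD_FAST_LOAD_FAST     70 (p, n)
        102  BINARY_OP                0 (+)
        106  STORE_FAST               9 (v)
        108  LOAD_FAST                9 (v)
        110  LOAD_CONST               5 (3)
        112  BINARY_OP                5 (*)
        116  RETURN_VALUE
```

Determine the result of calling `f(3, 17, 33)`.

1635

LOAD_FAST_LOAD_FAST c,c → push 33,33. Stack: [33, 33]
BINARY_OP - → 33 - 33 = 0. Stack: [0]
LOAD_FAST_LOAD_FAST c,b → push 33,17. Stack: [0, 33, 17]
BINARY_OP % → 33 % 17 = 16. Stack: [0, 16]
BINARY_OP + → 0 + 16 = 16. Stack: [16]
STORE_FAST m → m=16. Stack: []
LOAD_FAST_LOAD_FAST m,c → push 16,33. Stack: [16, 33]
BINARY_OP * → 16 * 33 = 528. Stack: [528]
LOAD_FAST b → push 17. Stack: [528, 17]
BINARY_OP + → 528 + 17 = 545. Stack: [545]
STORE_FAST p → p=545. Stack: []
LOAD_FAST m → push 16. Stack: [16]
LOAD_CONST → push 9. Stack: [16, 9]
BINARY_OP + → 16 + 9 = 25. Stack: [25]
LOAD_FAST b → push 17. Stack: [25, 17]
LOAD_CONST → push 9. Stack: [25, 17, 9]
BINARY_OP - → 17 - 9 = 8. Stack: [25, 8]
BINARY_OP - → 25 - 8 = 17. Stack: [17]
STORE_FAST z → z=17. Stack: []
LOAD_CONST → push 12. Stack: [12]
LOAD_FAST z → push 17. Stack: [12, 17]
BINARY_OP & → 12 & 17 = 0. Stack: [0]
LOAD_FAST a → push 3. Stack: [0, 3]
LOAD_CONST → push 12. Stack: [0, 3, 12]
BINARY_OP // → 3 // 12 = 0. Stack: [0, 0]
BINARY_OP + → 0 + 0 = 0. Stack: [0]
STORE_FAST n → n=0. Stack: []
LOAD_FAST_LOAD_FAST z,z → push 17,17. Stack: [17, 17]
BINARY_OP + → 17 + 17 = 34. Stack: [34]
STORE_FAST r → r=34. Stack: []
LOAD_FAST b → push 17. Stack: [17]
LOAD_CONST → push 2. Stack: [17, 2]
BINARY_OP | → 17 | 2 = 19. Stack: [19]
STORE_FAST u → u=19. Stack: []
LOAD_CONST → push 0. Stack: [0]
STORE_FAST m → m=0. Stack: []
LOAD_FAST_LOAD_FAST p,n → push 545,0. Stack: [545, 0]
BINARY_OP + → 545 + 0 = 545. Stack: [545]
STORE_FAST v → v=545. Stack: []
LOAD_FAST v → push 545. Stack: [545]
LOAD_CONST → push 3. Stack: [545, 3]
BINARY_OP * → 545 * 3 = 1635. Stack: [1635]
RETURN_VALUE → return 1635.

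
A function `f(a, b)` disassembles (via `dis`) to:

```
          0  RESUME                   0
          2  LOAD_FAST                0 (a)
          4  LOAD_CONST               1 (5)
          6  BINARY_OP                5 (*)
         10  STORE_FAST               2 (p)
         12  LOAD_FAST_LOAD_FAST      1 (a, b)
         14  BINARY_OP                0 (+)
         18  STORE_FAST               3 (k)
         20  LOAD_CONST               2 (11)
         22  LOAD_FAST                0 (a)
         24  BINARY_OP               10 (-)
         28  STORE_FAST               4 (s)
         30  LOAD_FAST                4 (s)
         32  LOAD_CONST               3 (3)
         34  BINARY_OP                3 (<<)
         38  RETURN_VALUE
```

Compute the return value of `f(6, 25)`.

40

LOAD_FAST a → push 6. Stack: [6]
LOAD_CONST → push 5. Stack: [6, 5]
BINARY_OP * → 6 * 5 = 30. Stack: [30]
STORE_FAST p → p=30. Stack: []
LOAD_FAST_LOAD_FAST a,b → push 6,25. Stack: [6, 25]
BINARY_OP + → 6 + 25 = 31. Stack: [31]
STORE_FAST k → k=31. Stack: []
LOAD_CONST → push 11. Stack: [11]
LOAD_FAST a → push 6. Stack: [11, 6]
BINARY_OP - → 11 - 6 = 5. Stack: [5]
STORE_FAST s → s=5. Stack: []
LOAD_FAST s → push 5. Stack: [5]
LOAD_CONST → push 3. Stack: [5, 3]
BINARY_OP << → 5 << 3 = 40. Stack: [40]
RETURN_VALUE → return 40.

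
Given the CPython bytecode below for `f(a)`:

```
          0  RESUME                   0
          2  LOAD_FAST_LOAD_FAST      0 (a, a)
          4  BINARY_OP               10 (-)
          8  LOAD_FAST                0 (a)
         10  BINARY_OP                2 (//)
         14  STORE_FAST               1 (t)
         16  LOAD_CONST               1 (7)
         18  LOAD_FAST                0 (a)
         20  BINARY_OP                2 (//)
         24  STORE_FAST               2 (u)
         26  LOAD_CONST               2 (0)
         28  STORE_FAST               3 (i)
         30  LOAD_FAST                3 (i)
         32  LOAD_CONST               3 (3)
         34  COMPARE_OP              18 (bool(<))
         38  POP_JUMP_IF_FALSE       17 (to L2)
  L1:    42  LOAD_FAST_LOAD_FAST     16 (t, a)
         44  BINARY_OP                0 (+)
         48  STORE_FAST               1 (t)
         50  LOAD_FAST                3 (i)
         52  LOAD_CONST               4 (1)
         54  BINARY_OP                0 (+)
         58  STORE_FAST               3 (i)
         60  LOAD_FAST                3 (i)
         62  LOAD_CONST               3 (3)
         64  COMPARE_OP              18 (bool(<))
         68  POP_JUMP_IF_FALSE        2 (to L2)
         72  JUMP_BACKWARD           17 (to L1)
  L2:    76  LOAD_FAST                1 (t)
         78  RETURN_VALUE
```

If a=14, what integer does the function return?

LOAD_FAST_LOAD_FAST a,a → push 14,14. Stack: [14, 14]
BINARY_OP - → 14 - 14 = 0. Stack: [0]
LOAD_FAST a → push 14. Stack: [0, 14]
BINARY_OP // → 0 // 14 = 0. Stack: [0]
STORE_FAST t → t=0. Stack: []
LOAD_CONST → push 7. Stack: [7]
LOAD_FAST a → push 14. Stack: [7, 14]
BINARY_OP // → 7 // 14 = 0. Stack: [0]
STORE_FAST u → u=0. Stack: []
LOAD_CONST → push 0. Stack: [0]
STORE_FAST i → i=0. Stack: []
LOAD_FAST i → push 0. Stack: [0]
LOAD_CONST → push 3. Stack: [0, 3]
COMPARE_OP bool(<) → 0 vs 3 = True. Stack: [True]
POP_JUMP_IF_FALSE → pop True; no jump. Stack: []
LOAD_FAST_LOAD_FAST t,a → push 0,14. Stack: [0, 14]
BINARY_OP + → 0 + 14 = 14. Stack: [14]
STORE_FAST t → t=14. Stack: []
LOAD_FAST i → push 0. Stack: [0]
LOAD_CONST → push 1. Stack: [0, 1]
BINARY_OP + → 0 + 1 = 1. Stack: [1]
STORE_FAST i → i=1. Stack: []
LOAD_FAST i → push 1. Stack: [1]
LOAD_CONST → push 3. Stack: [1, 3]
COMPARE_OP bool(<) → 1 vs 3 = True. Stack: [True]
POP_JUMP_IF_FALSE → pop True; no jump. Stack: []
LOAD_FAST_LOAD_FAST t,a → push 14,14. Stack: [14, 14]
BINARY_OP + → 14 + 14 = 28. Stack: [28]
STORE_FAST t → t=28. Stack: []
LOAD_FAST i → push 1. Stack: [1]
LOAD_CONST → push 1. Stack: [1, 1]
BINARY_OP + → 1 + 1 = 2. Stack: [2]
STORE_FAST i → i=2. Stack: []
LOAD_FAST i → push 2. Stack: [2]
LOAD_CONST → push 3. Stack: [2, 3]
COMPARE_OP bool(<) → 2 vs 3 = True. Stack: [True]
POP_JUMP_IF_FALSE → pop True; no jump. Stack: []
LOAD_FAST_LOAD_FAST t,a → push 28,14. Stack: [28, 14]
BINARY_OP + → 28 + 14 = 42. Stack: [42]
STORE_FAST t → t=42. Stack: []
LOAD_FAST i → push 2. Stack: [2]
LOAD_CONST → push 1. Stack: [2, 1]
BINARY_OP + → 2 + 1 = 3. Stack: [3]
STORE_FAST i → i=3. Stack: []
LOAD_FAST i → push 3. Stack: [3]
LOAD_CONST → push 3. Stack: [3, 3]
COMPARE_OP bool(<) → 3 vs 3 = False. Stack: [False]
POP_JUMP_IF_FALSE → pop False; jump. Stack: []
LOAD_FAST t → push 42. Stack: [42]
RETURN_VALUE → return 42.

42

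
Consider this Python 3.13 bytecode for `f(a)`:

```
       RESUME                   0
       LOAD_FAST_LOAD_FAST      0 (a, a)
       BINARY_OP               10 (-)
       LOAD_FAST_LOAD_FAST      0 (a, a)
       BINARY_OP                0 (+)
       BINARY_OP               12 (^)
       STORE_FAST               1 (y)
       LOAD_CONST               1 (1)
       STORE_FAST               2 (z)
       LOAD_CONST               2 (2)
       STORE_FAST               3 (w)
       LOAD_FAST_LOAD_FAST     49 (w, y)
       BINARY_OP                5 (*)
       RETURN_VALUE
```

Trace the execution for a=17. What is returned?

68

LOAD_FAST_LOAD_FAST a,a → push 17,17. Stack: [17, 17]
BINARY_OP - → 17 - 17 = 0. Stack: [0]
LOAD_FAST_LOAD_FAST a,a → push 17,17. Stack: [0, 17, 17]
BINARY_OP + → 17 + 17 = 34. Stack: [0, 34]
BINARY_OP ^ → 0 ^ 34 = 34. Stack: [34]
STORE_FAST y → y=34. Stack: []
LOAD_CONST → push 1. Stack: [1]
STORE_FAST z → z=1. Stack: []
LOAD_CONST → push 2. Stack: [2]
STORE_FAST w → w=2. Stack: []
LOAD_FAST_LOAD_FAST w,y → push 2,34. Stack: [2, 34]
BINARY_OP * → 2 * 34 = 68. Stack: [68]
RETURN_VALUE → return 68.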